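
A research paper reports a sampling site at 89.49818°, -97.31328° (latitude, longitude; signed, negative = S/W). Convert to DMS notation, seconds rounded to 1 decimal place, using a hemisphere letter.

89°29′53.4″ N, 97°18′47.8″ W

φ: 0.498180 × 60 = 29.89080′ → 29′, remainder × 60 = 53.448″
Longitude is negative → W; |value| = 97.313280
Lon: 0.313280 × 60 = 18.79680′ → 18′, remainder × 60 = 47.808″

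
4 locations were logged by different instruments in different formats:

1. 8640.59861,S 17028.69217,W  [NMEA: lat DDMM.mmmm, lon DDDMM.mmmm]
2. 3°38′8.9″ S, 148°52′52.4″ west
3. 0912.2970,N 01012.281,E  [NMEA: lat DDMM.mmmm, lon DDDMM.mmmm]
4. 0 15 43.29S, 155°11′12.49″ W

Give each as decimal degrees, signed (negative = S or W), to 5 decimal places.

1. -86.67664, -170.47820
2. -3.63581, -148.88122
3. 9.20495, 10.20468
4. -0.26203, -155.18680

Point 1:
  φ: split at 2 digits → 86° and 40.59861′; 86 + 40.59861/60 = 86.676644
  S ⇒ negate
  Longitude: split at 3 digits → 170° and 28.69217′; 170 + 28.69217/60 = 170.478203
  hemisphere W, so the sign is −
Point 2:
  Latitude: 3° + 38/60 + 8.9/3600 = 3 + 0.633333 + 0.002472 = 3.635806
  S → negative
  λ: 148° + 52/60 + 52.4/3600 = 148 + 0.866667 + 0.014556 = 148.881222
  W ⇒ negate
Point 3:
  Latitude: split at 2 digits → 09° and 12.297′; 9 + 12.297/60 = 9.204950
  N ⇒ keep positive
  Lon: split at 3 digits → 010° and 12.281′; 10 + 12.281/60 = 10.204683
  E ⇒ keep positive
Point 4:
  Latitude: 0 + 15/60 + 43.29/3600 = 0.262025
  S → negative
  Lon: 155° + 11/60 + 12.49/3600 = 155 + 0.183333 + 0.003469 = 155.186803
  hemisphere W, so the sign is −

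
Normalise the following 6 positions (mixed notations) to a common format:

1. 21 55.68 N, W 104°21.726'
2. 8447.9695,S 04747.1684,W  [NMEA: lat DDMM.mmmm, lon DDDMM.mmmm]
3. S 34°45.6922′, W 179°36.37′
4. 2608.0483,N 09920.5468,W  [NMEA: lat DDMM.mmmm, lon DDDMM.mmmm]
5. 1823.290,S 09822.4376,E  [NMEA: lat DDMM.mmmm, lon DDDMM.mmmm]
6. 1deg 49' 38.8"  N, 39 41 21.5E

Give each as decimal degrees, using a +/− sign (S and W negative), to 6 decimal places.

Point 1:
  φ: 55.68′ = 0.928000°; total 21.9280000
  N ⇒ keep positive
  λ: 104 + 21.726/60 = 104.3621000
  W → negative
Point 2:
  Lat: degrees = first 2 digits = 84, minutes = 47.9695; 84 + 47.9695/60 = 84.7994917
  S ⇒ negate
  Lon: degrees = first 3 digits = 47, minutes = 47.1684; 47 + 47.1684/60 = 47.7861400
  hemisphere W, so the sign is −
Point 3:
  Lat: 45.6922′ = 0.761537°; total 34.7615367
  S → negative
  Lon: 179 + 36.37/60 = 179.6061667
  hemisphere W, so the sign is −
Point 4:
  Latitude: degrees = first 2 digits = 26, minutes = 8.0483; 26 + 8.0483/60 = 26.1341383
  N ⇒ keep positive
  Lon: degrees = first 3 digits = 99, minutes = 20.5468; 99 + 20.5468/60 = 99.3424467
  W ⇒ negate
Point 5:
  φ: split at 2 digits → 18° and 23.29′; 18 + 23.29/60 = 18.3881667
  S ⇒ negate
  Longitude: split at 3 digits → 098° and 22.4376′; 98 + 22.4376/60 = 98.3739600
  E ⇒ keep positive
Point 6:
  φ: 49′ + 38.8″ = 49.64667′; 1 + 49.64667/60 = 1.8274444
  N ⇒ keep positive
  Longitude: 41′ + 21.5″ = 41.35833′; 39 + 41.35833/60 = 39.6893056
  E → positive

1. 21.928000, -104.362100
2. -84.799492, -47.786140
3. -34.761537, -179.606167
4. 26.134138, -99.342447
5. -18.388167, 98.373960
6. 1.827444, 39.689306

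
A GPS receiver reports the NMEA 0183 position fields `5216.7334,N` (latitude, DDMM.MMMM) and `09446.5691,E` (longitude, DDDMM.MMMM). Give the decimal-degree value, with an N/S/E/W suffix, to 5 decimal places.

52.27889° N, 94.77615° E

Latitude: degrees = first 2 digits = 52, minutes = 16.7334; 52 + 16.7334/60 = 52.278890
Longitude: degrees = first 3 digits = 94, minutes = 46.5691; 94 + 46.5691/60 = 94.776152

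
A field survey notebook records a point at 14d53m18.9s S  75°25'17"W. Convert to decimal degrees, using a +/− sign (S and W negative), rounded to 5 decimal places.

Latitude: 53′ + 18.9″ = 53.31500′; 14 + 53.31500/60 = 14.888583
hemisphere S, so the sign is −
λ: 75° + 25/60 + 17/3600 = 75 + 0.416667 + 0.004722 = 75.421389
W ⇒ negate

-14.88858, -75.42139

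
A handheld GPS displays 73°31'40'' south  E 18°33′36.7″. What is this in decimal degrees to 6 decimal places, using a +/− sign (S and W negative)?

-73.527778, 18.560194

φ: 73° + 31/60 + 40/3600 = 73 + 0.516667 + 0.011111 = 73.5277778
S ⇒ negate
Longitude: 18° + 33/60 + 36.7/3600 = 18 + 0.550000 + 0.010194 = 18.5601944
E ⇒ keep positive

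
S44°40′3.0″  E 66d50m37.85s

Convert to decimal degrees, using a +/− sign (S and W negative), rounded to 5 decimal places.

-44.66750, 66.84385

φ: 40′ + 3″ = 40.05000′; 44 + 40.05000/60 = 44.667500
S → negative
λ: 66° + 50/60 + 37.85/3600 = 66 + 0.833333 + 0.010514 = 66.843847
E → positive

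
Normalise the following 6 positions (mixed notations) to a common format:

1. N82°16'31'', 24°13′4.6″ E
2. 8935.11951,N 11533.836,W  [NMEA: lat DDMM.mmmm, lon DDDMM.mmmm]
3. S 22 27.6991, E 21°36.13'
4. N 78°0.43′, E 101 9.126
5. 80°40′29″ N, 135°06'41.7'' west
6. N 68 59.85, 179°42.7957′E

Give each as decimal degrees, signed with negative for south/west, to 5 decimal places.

1. 82.27528, 24.21794
2. 89.58533, -115.56393
3. -22.46165, 21.60217
4. 78.00717, 101.15210
5. 80.67472, -135.11158
6. 68.99750, 179.71326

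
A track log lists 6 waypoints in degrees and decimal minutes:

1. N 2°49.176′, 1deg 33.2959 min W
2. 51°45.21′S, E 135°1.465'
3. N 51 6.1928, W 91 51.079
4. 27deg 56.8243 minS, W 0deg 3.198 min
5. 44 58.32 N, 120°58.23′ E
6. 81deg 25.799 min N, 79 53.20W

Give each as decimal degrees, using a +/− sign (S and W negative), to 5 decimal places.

1. 2.81960, -1.55493
2. -51.75350, 135.02442
3. 51.10321, -91.85132
4. -27.94707, -0.05330
5. 44.97200, 120.97050
6. 81.42998, -79.88667

Point 1:
  Lat: 2 + 49.176/60 = 2.819600
  N ⇒ keep positive
  Lon: 1 + 33.2959/60 = 1.554932
  hemisphere W, so the sign is −
Point 2:
  Lat: 51 + 45.21/60 = 51.753500
  S → negative
  λ: 1.465′ = 0.024417°; total 135.024417
  E → positive
Point 3:
  Lat: 6.1928′ = 0.103213°; total 51.103213
  N ⇒ keep positive
  Lon: 91 + 51.079/60 = 91.851317
  hemisphere W, so the sign is −
Point 4:
  φ: 27 + 56.8243/60 = 27.947072
  hemisphere S, so the sign is −
  Lon: 0 + 3.198/60 = 0.053300
  W ⇒ negate
Point 5:
  Latitude: 58.32′ = 0.972000°; total 44.972000
  N ⇒ keep positive
  Longitude: 120 + 58.23/60 = 120.970500
  E ⇒ keep positive
Point 6:
  Latitude: 81 + 25.799/60 = 81.429983
  N → positive
  Lon: 53.2′ = 0.886667°; total 79.886667
  W → negative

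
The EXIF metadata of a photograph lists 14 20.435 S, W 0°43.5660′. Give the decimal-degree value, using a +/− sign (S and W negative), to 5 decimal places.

Lat: 14 + 20.435/60 = 14.340583
hemisphere S, so the sign is −
Longitude: 43.566′ = 0.726100°; total 0.726100
W ⇒ negate

-14.34058, -0.72610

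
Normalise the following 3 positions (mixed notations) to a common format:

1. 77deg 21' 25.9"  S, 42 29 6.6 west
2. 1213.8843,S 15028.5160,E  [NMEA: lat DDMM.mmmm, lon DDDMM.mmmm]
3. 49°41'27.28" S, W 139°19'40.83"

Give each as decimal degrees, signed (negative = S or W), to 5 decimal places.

1. -77.35719, -42.48517
2. -12.23141, 150.47527
3. -49.69091, -139.32801

Point 1:
  φ: 77 + 21/60 + 25.9/3600 = 77.357194
  S ⇒ negate
  Longitude: 42° + 29/60 + 6.6/3600 = 42 + 0.483333 + 0.001833 = 42.485167
  W ⇒ negate
Point 2:
  Latitude: split at 2 digits → 12° and 13.8843′; 12 + 13.8843/60 = 12.231405
  hemisphere S, so the sign is −
  Longitude: split at 3 digits → 150° and 28.516′; 150 + 28.516/60 = 150.475267
  E ⇒ keep positive
Point 3:
  φ: 49 + 41/60 + 27.28/3600 = 49.690911
  S ⇒ negate
  Longitude: 139 + 19/60 + 40.83/3600 = 139.328008
  W ⇒ negate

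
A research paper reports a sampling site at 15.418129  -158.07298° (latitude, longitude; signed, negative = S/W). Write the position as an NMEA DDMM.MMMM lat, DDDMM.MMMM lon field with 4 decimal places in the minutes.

φ: 15° + 0.418129 × 60 = 15° 25.087740′
Longitude is negative → W; |value| = 158.072980
Longitude: fractional part 0.072980 → 4.378800 minutes

1525.0877,N / 15804.3788,W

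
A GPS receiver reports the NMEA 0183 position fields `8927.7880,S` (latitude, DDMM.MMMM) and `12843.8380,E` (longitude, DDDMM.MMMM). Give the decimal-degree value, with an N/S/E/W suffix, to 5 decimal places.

Lat: degrees = first 2 digits = 89, minutes = 27.788; 89 + 27.788/60 = 89.463133
Longitude: degrees = first 3 digits = 128, minutes = 43.838; 128 + 43.838/60 = 128.730633

89.46313° S, 128.73063° E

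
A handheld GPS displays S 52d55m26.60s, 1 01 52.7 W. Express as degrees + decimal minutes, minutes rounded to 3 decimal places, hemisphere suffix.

Lat: 55 + 26.6/60 = 55.44333′
Longitude: 1 + 52.7/60 = 1.87833′

52° 55.443′ S, 1° 1.878′ W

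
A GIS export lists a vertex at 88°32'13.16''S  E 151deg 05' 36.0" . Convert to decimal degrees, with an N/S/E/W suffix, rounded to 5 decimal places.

88.53699° S, 151.09333° E

Lat: 88° + 32/60 + 13.16/3600 = 88 + 0.533333 + 0.003656 = 88.536989
λ: 151° + 5/60 + 36/3600 = 151 + 0.083333 + 0.010000 = 151.093333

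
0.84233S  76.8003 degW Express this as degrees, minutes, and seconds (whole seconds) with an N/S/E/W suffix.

0°50′32″ S, 76°48′1″ W

Lat: 0.842330° → 50.53980′; 0.53980 × 60 = 32.39″
λ: whole degrees 76; 48.01800′ → 48′ and 1.08″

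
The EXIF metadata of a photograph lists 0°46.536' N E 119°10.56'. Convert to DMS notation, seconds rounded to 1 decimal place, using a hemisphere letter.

φ: 46.53600′ → 46′ and 0.53600 × 60 = 32.160″
Lon: 10.56000′ → 10′ and 0.56000 × 60 = 33.600″

0°46′32.2″ N, 119°10′33.6″ E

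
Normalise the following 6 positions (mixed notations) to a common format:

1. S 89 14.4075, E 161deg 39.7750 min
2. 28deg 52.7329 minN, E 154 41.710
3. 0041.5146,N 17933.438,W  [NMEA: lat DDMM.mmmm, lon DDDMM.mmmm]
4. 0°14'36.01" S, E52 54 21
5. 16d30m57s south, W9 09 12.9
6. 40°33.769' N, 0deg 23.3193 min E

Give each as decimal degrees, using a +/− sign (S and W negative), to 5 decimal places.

1. -89.24013, 161.66292
2. 28.87888, 154.69517
3. 0.69191, -179.55730
4. -0.24334, 52.90583
5. -16.51583, -9.15358
6. 40.56282, 0.38866

Point 1:
  Lat: 89 + 14.4075/60 = 89.240125
  hemisphere S, so the sign is −
  Lon: 39.775′ = 0.662917°; total 161.662917
  E ⇒ keep positive
Point 2:
  Lat: 52.7329′ = 0.878882°; total 28.878882
  N → positive
  λ: 154 + 41.71/60 = 154.695167
  E → positive
Point 3:
  φ: degrees = first 2 digits = 0, minutes = 41.5146; 0 + 41.5146/60 = 0.691910
  N ⇒ keep positive
  Lon: split at 3 digits → 179° and 33.438′; 179 + 33.438/60 = 179.557300
  W ⇒ negate
Point 4:
  φ: 0 + 14/60 + 36.01/3600 = 0.243336
  hemisphere S, so the sign is −
  λ: 52° + 54/60 + 21/3600 = 52 + 0.900000 + 0.005833 = 52.905833
  E → positive
Point 5:
  Latitude: 30′ + 57″ = 30.95000′; 16 + 30.95000/60 = 16.515833
  hemisphere S, so the sign is −
  Lon: 9′ + 12.9″ = 9.21500′; 9 + 9.21500/60 = 9.153583
  W ⇒ negate
Point 6:
  Lat: 40 + 33.769/60 = 40.562817
  N → positive
  Lon: 0 + 23.3193/60 = 0.388655
  E → positive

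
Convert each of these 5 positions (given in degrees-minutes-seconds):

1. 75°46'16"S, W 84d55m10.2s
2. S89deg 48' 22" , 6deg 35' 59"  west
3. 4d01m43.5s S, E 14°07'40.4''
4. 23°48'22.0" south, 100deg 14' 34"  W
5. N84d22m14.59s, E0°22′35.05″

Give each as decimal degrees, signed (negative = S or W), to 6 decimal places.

1. -75.771111, -84.919500
2. -89.806111, -6.599722
3. -4.028750, 14.127889
4. -23.806111, -100.242778
5. 84.370719, 0.376403

Point 1:
  Latitude: 46′ + 16″ = 46.26667′; 75 + 46.26667/60 = 75.7711111
  S → negative
  λ: 84° + 55/60 + 10.2/3600 = 84 + 0.916667 + 0.002833 = 84.9195000
  W → negative
Point 2:
  φ: 89 + 48/60 + 22/3600 = 89.8061111
  hemisphere S, so the sign is −
  Lon: 6° + 35/60 + 59/3600 = 6 + 0.583333 + 0.016389 = 6.5997222
  W → negative
Point 3:
  Latitude: 1′ + 43.5″ = 1.72500′; 4 + 1.72500/60 = 4.0287500
  S → negative
  λ: 14 + 7/60 + 40.4/3600 = 14.1278889
  E ⇒ keep positive
Point 4:
  Lat: 23 + 48/60 + 22/3600 = 23.8061111
  S ⇒ negate
  Lon: 14′ + 34″ = 14.56667′; 100 + 14.56667/60 = 100.2427778
  W ⇒ negate
Point 5:
  φ: 22′ + 14.59″ = 22.24317′; 84 + 22.24317/60 = 84.3707194
  N → positive
  Lon: 0 + 22/60 + 35.05/3600 = 0.3764028
  E ⇒ keep positive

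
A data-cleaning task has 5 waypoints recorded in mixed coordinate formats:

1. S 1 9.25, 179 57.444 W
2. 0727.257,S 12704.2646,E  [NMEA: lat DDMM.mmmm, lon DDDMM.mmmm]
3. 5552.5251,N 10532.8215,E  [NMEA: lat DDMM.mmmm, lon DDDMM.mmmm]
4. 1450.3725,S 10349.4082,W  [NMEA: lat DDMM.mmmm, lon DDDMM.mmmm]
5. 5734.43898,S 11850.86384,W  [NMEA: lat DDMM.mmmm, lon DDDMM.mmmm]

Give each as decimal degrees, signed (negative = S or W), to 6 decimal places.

Point 1:
  φ: 9.25′ = 0.154167°; total 1.1541667
  hemisphere S, so the sign is −
  λ: 57.444′ = 0.957400°; total 179.9574000
  W ⇒ negate
Point 2:
  φ: split at 2 digits → 07° and 27.257′; 7 + 27.257/60 = 7.4542833
  S → negative
  Longitude: split at 3 digits → 127° and 4.2646′; 127 + 4.2646/60 = 127.0710767
  E → positive
Point 3:
  Latitude: split at 2 digits → 55° and 52.5251′; 55 + 52.5251/60 = 55.8754183
  N ⇒ keep positive
  Lon: split at 3 digits → 105° and 32.8215′; 105 + 32.8215/60 = 105.5470250
  E ⇒ keep positive
Point 4:
  Latitude: degrees = first 2 digits = 14, minutes = 50.3725; 14 + 50.3725/60 = 14.8395417
  hemisphere S, so the sign is −
  Longitude: split at 3 digits → 103° and 49.4082′; 103 + 49.4082/60 = 103.8234700
  W ⇒ negate
Point 5:
  Latitude: split at 2 digits → 57° and 34.43898′; 57 + 34.43898/60 = 57.5739830
  hemisphere S, so the sign is −
  λ: degrees = first 3 digits = 118, minutes = 50.86384; 118 + 50.86384/60 = 118.8477307
  W ⇒ negate

1. -1.154167, -179.957400
2. -7.454283, 127.071077
3. 55.875418, 105.547025
4. -14.839542, -103.823470
5. -57.573983, -118.847731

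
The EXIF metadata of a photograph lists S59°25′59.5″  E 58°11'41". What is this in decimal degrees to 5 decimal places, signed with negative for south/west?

φ: 59° + 25/60 + 59.5/3600 = 59 + 0.416667 + 0.016528 = 59.433194
S → negative
Longitude: 11′ + 41″ = 11.68333′; 58 + 11.68333/60 = 58.194722
E ⇒ keep positive

-59.43319, 58.19472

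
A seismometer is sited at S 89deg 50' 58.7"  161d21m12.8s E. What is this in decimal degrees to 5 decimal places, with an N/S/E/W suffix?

89.84964° S, 161.35356° E

φ: 89 + 50/60 + 58.7/3600 = 89.849639
λ: 21′ + 12.8″ = 21.21333′; 161 + 21.21333/60 = 161.353556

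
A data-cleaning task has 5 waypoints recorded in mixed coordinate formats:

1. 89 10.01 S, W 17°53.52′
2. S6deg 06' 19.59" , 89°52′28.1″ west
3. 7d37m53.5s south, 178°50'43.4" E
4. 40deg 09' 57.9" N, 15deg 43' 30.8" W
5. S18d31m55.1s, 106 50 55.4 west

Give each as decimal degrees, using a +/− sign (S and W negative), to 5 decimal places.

1. -89.16683, -17.89200
2. -6.10544, -89.87447
3. -7.63153, 178.84539
4. 40.16608, -15.72522
5. -18.53197, -106.84872

Point 1:
  φ: 10.01′ = 0.166833°; total 89.166833
  S → negative
  Lon: 53.52′ = 0.892000°; total 17.892000
  W → negative
Point 2:
  φ: 6′ + 19.59″ = 6.32650′; 6 + 6.32650/60 = 6.105442
  hemisphere S, so the sign is −
  λ: 89 + 52/60 + 28.1/3600 = 89.874472
  W → negative
Point 3:
  φ: 7° + 37/60 + 53.5/3600 = 7 + 0.616667 + 0.014861 = 7.631528
  S → negative
  Longitude: 178 + 50/60 + 43.4/3600 = 178.845389
  E → positive
Point 4:
  Lat: 40 + 9/60 + 57.9/3600 = 40.166083
  N → positive
  Longitude: 43′ + 30.8″ = 43.51333′; 15 + 43.51333/60 = 15.725222
  hemisphere W, so the sign is −
Point 5:
  Lat: 18 + 31/60 + 55.1/3600 = 18.531972
  S → negative
  Lon: 106° + 50/60 + 55.4/3600 = 106 + 0.833333 + 0.015389 = 106.848722
  hemisphere W, so the sign is −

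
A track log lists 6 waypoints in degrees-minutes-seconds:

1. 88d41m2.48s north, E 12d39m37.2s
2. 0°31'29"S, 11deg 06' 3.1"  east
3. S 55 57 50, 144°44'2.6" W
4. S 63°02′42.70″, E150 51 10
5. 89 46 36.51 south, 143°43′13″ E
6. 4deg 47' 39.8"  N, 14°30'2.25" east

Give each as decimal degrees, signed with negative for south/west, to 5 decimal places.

Point 1:
  Lat: 88 + 41/60 + 2.48/3600 = 88.684022
  N → positive
  λ: 12 + 39/60 + 37.2/3600 = 12.660333
  E ⇒ keep positive
Point 2:
  Lat: 0 + 31/60 + 29/3600 = 0.524722
  S ⇒ negate
  Lon: 11 + 6/60 + 3.1/3600 = 11.100861
  E → positive
Point 3:
  φ: 55 + 57/60 + 50/3600 = 55.963889
  hemisphere S, so the sign is −
  Lon: 144 + 44/60 + 2.6/3600 = 144.734056
  W → negative
Point 4:
  Latitude: 63° + 2/60 + 42.7/3600 = 63 + 0.033333 + 0.011861 = 63.045194
  hemisphere S, so the sign is −
  λ: 150 + 51/60 + 10/3600 = 150.852778
  E ⇒ keep positive
Point 5:
  Lat: 89° + 46/60 + 36.51/3600 = 89 + 0.766667 + 0.010142 = 89.776808
  hemisphere S, so the sign is −
  Lon: 143 + 43/60 + 13/3600 = 143.720278
  E → positive
Point 6:
  φ: 4° + 47/60 + 39.8/3600 = 4 + 0.783333 + 0.011056 = 4.794389
  N ⇒ keep positive
  λ: 14 + 30/60 + 2.25/3600 = 14.500625
  E → positive

1. 88.68402, 12.66033
2. -0.52472, 11.10086
3. -55.96389, -144.73406
4. -63.04519, 150.85278
5. -89.77681, 143.72028
6. 4.79439, 14.50063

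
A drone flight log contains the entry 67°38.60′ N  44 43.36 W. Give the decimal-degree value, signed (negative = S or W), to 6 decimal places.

Lat: 67 + 38.6/60 = 67.6433333
N → positive
Lon: 44 + 43.36/60 = 44.7226667
W → negative

67.643333, -44.722667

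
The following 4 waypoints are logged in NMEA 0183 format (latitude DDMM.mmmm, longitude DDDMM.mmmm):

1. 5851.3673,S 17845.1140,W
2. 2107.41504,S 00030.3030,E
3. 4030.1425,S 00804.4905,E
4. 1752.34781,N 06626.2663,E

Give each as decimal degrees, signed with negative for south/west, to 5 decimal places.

1. -58.85612, -178.75190
2. -21.12358, 0.50505
3. -40.50238, 8.07484
4. 17.87246, 66.43777

Point 1:
  φ: split at 2 digits → 58° and 51.3673′; 58 + 51.3673/60 = 58.856122
  S ⇒ negate
  Lon: degrees = first 3 digits = 178, minutes = 45.114; 178 + 45.114/60 = 178.751900
  hemisphere W, so the sign is −
Point 2:
  φ: split at 2 digits → 21° and 7.41504′; 21 + 7.41504/60 = 21.123584
  S ⇒ negate
  λ: degrees = first 3 digits = 0, minutes = 30.303; 0 + 30.303/60 = 0.505050
  E ⇒ keep positive
Point 3:
  φ: degrees = first 2 digits = 40, minutes = 30.1425; 40 + 30.1425/60 = 40.502375
  S → negative
  Lon: split at 3 digits → 008° and 4.4905′; 8 + 4.4905/60 = 8.074842
  E ⇒ keep positive
Point 4:
  φ: split at 2 digits → 17° and 52.34781′; 17 + 52.34781/60 = 17.872464
  N → positive
  Longitude: split at 3 digits → 066° and 26.2663′; 66 + 26.2663/60 = 66.437772
  E ⇒ keep positive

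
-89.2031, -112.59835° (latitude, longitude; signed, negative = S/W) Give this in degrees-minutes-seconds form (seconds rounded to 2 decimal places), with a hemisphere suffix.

Latitude is negative → S; |value| = 89.203100
φ: whole degrees 89; 12.18600′ → 12′ and 11.1600″
Longitude is negative → W; |value| = 112.598350
Lon: whole degrees 112; 35.90100′ → 35′ and 54.0600″

89°12′11.16″ S, 112°35′54.06″ W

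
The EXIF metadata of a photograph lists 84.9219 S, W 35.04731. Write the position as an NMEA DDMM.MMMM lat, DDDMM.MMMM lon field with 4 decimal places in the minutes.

8455.3140,S / 03502.8386,W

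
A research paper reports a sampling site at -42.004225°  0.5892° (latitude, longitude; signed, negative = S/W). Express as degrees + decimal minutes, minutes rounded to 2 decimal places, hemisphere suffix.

42° 0.25′ S, 0° 35.35′ E

Latitude is negative → S; |value| = 42.004225
Lat: fractional part 0.004225 → 0.2535 minutes
Longitude: fractional part 0.589200 → 35.3520 minutes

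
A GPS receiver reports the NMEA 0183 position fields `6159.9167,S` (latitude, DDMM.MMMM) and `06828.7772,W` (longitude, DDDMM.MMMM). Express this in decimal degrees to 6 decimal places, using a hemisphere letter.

61.998612° S, 68.479620° W

Latitude: degrees = first 2 digits = 61, minutes = 59.9167; 61 + 59.9167/60 = 61.9986117
Lon: degrees = first 3 digits = 68, minutes = 28.7772; 68 + 28.7772/60 = 68.4796200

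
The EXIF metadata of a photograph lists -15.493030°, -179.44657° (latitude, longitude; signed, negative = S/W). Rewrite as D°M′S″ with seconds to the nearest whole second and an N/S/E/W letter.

15°29′35″ S, 179°26′48″ W

Latitude is negative → S; |value| = 15.493030
Latitude: whole degrees 15; 29.58180′ → 29′ and 34.91″
Longitude is negative → W; |value| = 179.446570
Lon: whole degrees 179; 26.79420′ → 26′ and 47.65″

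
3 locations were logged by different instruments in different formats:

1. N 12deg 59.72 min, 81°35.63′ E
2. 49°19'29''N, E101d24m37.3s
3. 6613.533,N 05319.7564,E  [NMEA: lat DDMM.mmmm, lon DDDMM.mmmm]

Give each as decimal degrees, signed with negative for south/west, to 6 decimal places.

1. 12.995333, 81.593833
2. 49.324722, 101.410361
3. 66.225550, 53.329273

Point 1:
  Latitude: 12 + 59.72/60 = 12.9953333
  N ⇒ keep positive
  Longitude: 35.63′ = 0.593833°; total 81.5938333
  E → positive
Point 2:
  Latitude: 49 + 19/60 + 29/3600 = 49.3247222
  N → positive
  Lon: 24′ + 37.3″ = 24.62167′; 101 + 24.62167/60 = 101.4103611
  E ⇒ keep positive
Point 3:
  Lat: split at 2 digits → 66° and 13.533′; 66 + 13.533/60 = 66.2255500
  N → positive
  Longitude: degrees = first 3 digits = 53, minutes = 19.7564; 53 + 19.7564/60 = 53.3292733
  E ⇒ keep positive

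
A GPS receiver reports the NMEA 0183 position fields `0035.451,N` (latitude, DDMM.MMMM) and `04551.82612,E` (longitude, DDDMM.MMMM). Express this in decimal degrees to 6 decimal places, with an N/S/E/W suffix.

0.590850° N, 45.863769° E

φ: split at 2 digits → 00° and 35.451′; 0 + 35.451/60 = 0.5908500
Lon: split at 3 digits → 045° and 51.82612′; 45 + 51.82612/60 = 45.8637687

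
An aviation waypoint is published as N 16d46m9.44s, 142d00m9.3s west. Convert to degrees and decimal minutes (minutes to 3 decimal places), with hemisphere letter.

16° 46.157′ N, 142° 0.155′ W

φ: 46 + 9.44/60 = 46.15733′
Lon: seconds/60 = 0.15500; minutes = 0 + 0.15500 = 0.15500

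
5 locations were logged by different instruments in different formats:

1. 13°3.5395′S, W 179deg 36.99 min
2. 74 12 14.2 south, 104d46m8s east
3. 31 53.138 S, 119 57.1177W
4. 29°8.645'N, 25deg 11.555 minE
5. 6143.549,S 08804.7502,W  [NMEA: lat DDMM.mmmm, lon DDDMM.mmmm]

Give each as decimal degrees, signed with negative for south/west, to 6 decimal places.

1. -13.058992, -179.616500
2. -74.203944, 104.768889
3. -31.885633, -119.951962
4. 29.144083, 25.192583
5. -61.725817, -88.079170

Point 1:
  Latitude: 13 + 3.5395/60 = 13.0589917
  S ⇒ negate
  Lon: 36.99′ = 0.616500°; total 179.6165000
  W → negative
Point 2:
  Latitude: 74 + 12/60 + 14.2/3600 = 74.2039444
  S ⇒ negate
  Lon: 46′ + 8″ = 46.13333′; 104 + 46.13333/60 = 104.7688889
  E → positive
Point 3:
  Lat: 53.138′ = 0.885633°; total 31.8856333
  S ⇒ negate
  Longitude: 119 + 57.1177/60 = 119.9519617
  hemisphere W, so the sign is −
Point 4:
  Lat: 29 + 8.645/60 = 29.1440833
  N → positive
  Lon: 25 + 11.555/60 = 25.1925833
  E ⇒ keep positive
Point 5:
  Latitude: degrees = first 2 digits = 61, minutes = 43.549; 61 + 43.549/60 = 61.7258167
  hemisphere S, so the sign is −
  Longitude: split at 3 digits → 088° and 4.7502′; 88 + 4.7502/60 = 88.0791700
  W → negative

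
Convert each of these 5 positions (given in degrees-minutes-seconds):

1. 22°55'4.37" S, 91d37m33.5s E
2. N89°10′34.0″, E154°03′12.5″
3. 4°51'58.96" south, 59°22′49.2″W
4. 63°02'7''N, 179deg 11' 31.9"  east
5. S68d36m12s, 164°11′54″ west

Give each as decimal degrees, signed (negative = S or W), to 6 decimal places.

1. -22.917881, 91.625972
2. 89.176111, 154.053472
3. -4.866378, -59.380333
4. 63.035278, 179.192194
5. -68.603333, -164.198333

Point 1:
  φ: 22° + 55/60 + 4.37/3600 = 22 + 0.916667 + 0.001214 = 22.9178806
  S ⇒ negate
  λ: 91° + 37/60 + 33.5/3600 = 91 + 0.616667 + 0.009306 = 91.6259722
  E → positive
Point 2:
  Lat: 89° + 10/60 + 34/3600 = 89 + 0.166667 + 0.009444 = 89.1761111
  N → positive
  λ: 154° + 3/60 + 12.5/3600 = 154 + 0.050000 + 0.003472 = 154.0534722
  E → positive
Point 3:
  Latitude: 4 + 51/60 + 58.96/3600 = 4.8663778
  hemisphere S, so the sign is −
  Longitude: 59° + 22/60 + 49.2/3600 = 59 + 0.366667 + 0.013667 = 59.3803333
  hemisphere W, so the sign is −
Point 4:
  Lat: 63 + 2/60 + 7/3600 = 63.0352778
  N → positive
  λ: 179° + 11/60 + 31.9/3600 = 179 + 0.183333 + 0.008861 = 179.1921944
  E → positive
Point 5:
  Latitude: 68° + 36/60 + 12/3600 = 68 + 0.600000 + 0.003333 = 68.6033333
  hemisphere S, so the sign is −
  λ: 164° + 11/60 + 54/3600 = 164 + 0.183333 + 0.015000 = 164.1983333
  hemisphere W, so the sign is −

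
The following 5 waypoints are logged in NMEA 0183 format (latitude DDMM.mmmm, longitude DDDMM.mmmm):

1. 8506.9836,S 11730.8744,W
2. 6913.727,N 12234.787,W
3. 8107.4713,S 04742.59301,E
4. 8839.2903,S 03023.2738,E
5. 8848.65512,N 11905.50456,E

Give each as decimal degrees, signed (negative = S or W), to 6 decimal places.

1. -85.116393, -117.514573
2. 69.228783, -122.579783
3. -81.124522, 47.709884
4. -88.654838, 30.387897
5. 88.810919, 119.091743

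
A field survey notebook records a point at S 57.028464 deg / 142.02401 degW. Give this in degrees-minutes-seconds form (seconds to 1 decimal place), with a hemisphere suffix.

Latitude: 0.028464° → 1.70784′; 0.70784 × 60 = 42.470″
λ: whole degrees 142; 1.44060′ → 1′ and 26.436″

57°01′42.5″ S, 142°01′26.4″ W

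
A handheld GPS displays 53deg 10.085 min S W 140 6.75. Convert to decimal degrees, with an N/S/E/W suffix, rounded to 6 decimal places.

53.168083° S, 140.112500° W

φ: 10.085′ = 0.168083°; total 53.1680833
Longitude: 140 + 6.75/60 = 140.1125000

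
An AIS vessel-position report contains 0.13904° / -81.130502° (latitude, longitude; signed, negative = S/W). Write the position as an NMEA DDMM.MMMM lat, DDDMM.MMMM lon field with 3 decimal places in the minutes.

Lat: minutes = (0.139040 − 0) × 60 = 8.34240
Longitude is negative → W; |value| = 81.130502
Lon: fractional part 0.130502 → 7.83012 minutes

0008.342,N / 08107.830,W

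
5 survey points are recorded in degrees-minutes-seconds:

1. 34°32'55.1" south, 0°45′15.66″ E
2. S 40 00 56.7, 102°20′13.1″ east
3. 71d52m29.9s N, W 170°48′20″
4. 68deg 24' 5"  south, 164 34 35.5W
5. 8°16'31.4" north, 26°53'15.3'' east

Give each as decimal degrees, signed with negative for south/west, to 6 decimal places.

1. -34.548639, 0.754350
2. -40.015750, 102.336972
3. 71.874972, -170.805556
4. -68.401389, -164.576528
5. 8.275389, 26.887583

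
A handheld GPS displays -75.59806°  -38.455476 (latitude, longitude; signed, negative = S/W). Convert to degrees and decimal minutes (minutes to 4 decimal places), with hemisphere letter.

75° 35.8836′ S, 38° 27.3286′ W

Latitude is negative → S; |value| = 75.598060
Latitude: minutes = (75.598060 − 75) × 60 = 35.883600
Longitude is negative → W; |value| = 38.455476
λ: fractional part 0.455476 → 27.328560 minutes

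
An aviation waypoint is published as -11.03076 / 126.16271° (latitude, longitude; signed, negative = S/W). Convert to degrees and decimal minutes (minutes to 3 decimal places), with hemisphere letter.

11° 1.846′ S, 126° 9.763′ E

Latitude is negative → S; |value| = 11.030760
Lat: minutes = (11.030760 − 11) × 60 = 1.84560
Lon: 126° + 0.162710 × 60 = 126° 9.76260′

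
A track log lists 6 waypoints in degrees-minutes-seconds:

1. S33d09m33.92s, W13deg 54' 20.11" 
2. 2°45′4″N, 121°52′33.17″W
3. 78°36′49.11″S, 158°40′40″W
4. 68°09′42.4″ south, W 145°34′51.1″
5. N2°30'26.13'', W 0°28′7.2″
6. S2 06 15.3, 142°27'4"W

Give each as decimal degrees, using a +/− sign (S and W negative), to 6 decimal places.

Point 1:
  φ: 9′ + 33.92″ = 9.56533′; 33 + 9.56533/60 = 33.1594222
  S → negative
  Longitude: 54′ + 20.11″ = 54.33517′; 13 + 54.33517/60 = 13.9055861
  W ⇒ negate
Point 2:
  Latitude: 2° + 45/60 + 4/3600 = 2 + 0.750000 + 0.001111 = 2.7511111
  N ⇒ keep positive
  λ: 121 + 52/60 + 33.17/3600 = 121.8758806
  W → negative
Point 3:
  Lat: 78 + 36/60 + 49.11/3600 = 78.6136417
  S → negative
  λ: 158° + 40/60 + 40/3600 = 158 + 0.666667 + 0.011111 = 158.6777778
  W → negative
Point 4:
  φ: 68 + 9/60 + 42.4/3600 = 68.1617778
  S ⇒ negate
  Lon: 145° + 34/60 + 51.1/3600 = 145 + 0.566667 + 0.014194 = 145.5808611
  hemisphere W, so the sign is −
Point 5:
  φ: 2 + 30/60 + 26.13/3600 = 2.5072583
  N ⇒ keep positive
  λ: 0 + 28/60 + 7.2/3600 = 0.4686667
  hemisphere W, so the sign is −
Point 6:
  φ: 2 + 6/60 + 15.3/3600 = 2.1042500
  hemisphere S, so the sign is −
  Lon: 142° + 27/60 + 4/3600 = 142 + 0.450000 + 0.001111 = 142.4511111
  hemisphere W, so the sign is −

1. -33.159422, -13.905586
2. 2.751111, -121.875881
3. -78.613642, -158.677778
4. -68.161778, -145.580861
5. 2.507258, -0.468667
6. -2.104250, -142.451111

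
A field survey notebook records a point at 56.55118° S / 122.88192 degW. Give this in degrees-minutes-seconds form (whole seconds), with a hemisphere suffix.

φ: whole degrees 56; 33.07080′ → 33′ and 4.25″
Lon: whole degrees 122; 52.91520′ → 52′ and 54.91″

56°33′4″ S, 122°52′55″ W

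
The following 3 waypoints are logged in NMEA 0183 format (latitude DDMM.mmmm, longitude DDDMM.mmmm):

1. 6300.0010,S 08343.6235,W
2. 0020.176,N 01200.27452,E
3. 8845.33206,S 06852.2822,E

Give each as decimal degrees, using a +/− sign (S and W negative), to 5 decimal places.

Point 1:
  Lat: degrees = first 2 digits = 63, minutes = 0.001; 63 + 0.001/60 = 63.000017
  S → negative
  Longitude: degrees = first 3 digits = 83, minutes = 43.6235; 83 + 43.6235/60 = 83.727058
  W ⇒ negate
Point 2:
  Lat: degrees = first 2 digits = 0, minutes = 20.176; 0 + 20.176/60 = 0.336267
  N ⇒ keep positive
  λ: degrees = first 3 digits = 12, minutes = 0.27452; 12 + 0.27452/60 = 12.004575
  E ⇒ keep positive
Point 3:
  Latitude: split at 2 digits → 88° and 45.33206′; 88 + 45.33206/60 = 88.755534
  S → negative
  Longitude: degrees = first 3 digits = 68, minutes = 52.2822; 68 + 52.2822/60 = 68.871370
  E ⇒ keep positive

1. -63.00002, -83.72706
2. 0.33627, 12.00458
3. -88.75553, 68.87137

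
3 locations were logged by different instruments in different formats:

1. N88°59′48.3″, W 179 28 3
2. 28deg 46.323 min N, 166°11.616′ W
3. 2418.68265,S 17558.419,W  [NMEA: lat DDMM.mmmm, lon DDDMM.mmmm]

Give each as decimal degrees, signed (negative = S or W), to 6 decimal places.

1. 88.996750, -179.467500
2. 28.772050, -166.193600
3. -24.311378, -175.973650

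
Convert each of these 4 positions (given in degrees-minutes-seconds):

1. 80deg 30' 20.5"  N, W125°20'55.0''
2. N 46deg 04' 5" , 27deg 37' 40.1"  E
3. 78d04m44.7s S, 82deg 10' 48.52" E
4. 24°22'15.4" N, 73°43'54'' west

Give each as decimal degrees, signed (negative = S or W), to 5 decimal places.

Point 1:
  φ: 80 + 30/60 + 20.5/3600 = 80.505694
  N → positive
  λ: 125° + 20/60 + 55/3600 = 125 + 0.333333 + 0.015278 = 125.348611
  W ⇒ negate
Point 2:
  φ: 4′ + 5″ = 4.08333′; 46 + 4.08333/60 = 46.068056
  N → positive
  λ: 27 + 37/60 + 40.1/3600 = 27.627806
  E → positive
Point 3:
  φ: 78 + 4/60 + 44.7/3600 = 78.079083
  hemisphere S, so the sign is −
  Longitude: 10′ + 48.52″ = 10.80867′; 82 + 10.80867/60 = 82.180144
  E → positive
Point 4:
  φ: 24° + 22/60 + 15.4/3600 = 24 + 0.366667 + 0.004278 = 24.370944
  N → positive
  λ: 73 + 43/60 + 54/3600 = 73.731667
  W → negative

1. 80.50569, -125.34861
2. 46.06806, 27.62781
3. -78.07908, 82.18014
4. 24.37094, -73.73167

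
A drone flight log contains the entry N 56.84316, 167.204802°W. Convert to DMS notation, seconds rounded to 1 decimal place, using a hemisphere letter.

Latitude: whole degrees 56; 50.58960′ → 50′ and 35.376″
Longitude: 0.204802° → 12.28812′; 0.28812 × 60 = 17.287″

56°50′35.4″ N, 167°12′17.3″ W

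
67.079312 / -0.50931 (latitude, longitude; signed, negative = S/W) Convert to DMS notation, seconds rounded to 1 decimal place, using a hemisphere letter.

67°04′45.5″ N, 0°30′33.5″ W

Latitude: whole degrees 67; 4.75872′ → 4′ and 45.523″
Longitude is negative → W; |value| = 0.509310
λ: 0.509310° → 30.55860′; 0.55860 × 60 = 33.516″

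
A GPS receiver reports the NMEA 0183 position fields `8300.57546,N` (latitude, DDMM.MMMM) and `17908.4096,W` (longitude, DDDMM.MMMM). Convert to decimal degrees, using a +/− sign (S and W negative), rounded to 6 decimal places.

Lat: split at 2 digits → 83° and 0.57546′; 83 + 0.57546/60 = 83.0095910
N → positive
Lon: degrees = first 3 digits = 179, minutes = 8.4096; 179 + 8.4096/60 = 179.1401600
W ⇒ negate

83.009591, -179.140160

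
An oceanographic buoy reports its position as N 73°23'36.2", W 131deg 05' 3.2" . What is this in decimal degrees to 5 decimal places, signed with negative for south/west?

73.39339, -131.08422

Latitude: 73 + 23/60 + 36.2/3600 = 73.393389
N → positive
λ: 131 + 5/60 + 3.2/3600 = 131.084222
W ⇒ negate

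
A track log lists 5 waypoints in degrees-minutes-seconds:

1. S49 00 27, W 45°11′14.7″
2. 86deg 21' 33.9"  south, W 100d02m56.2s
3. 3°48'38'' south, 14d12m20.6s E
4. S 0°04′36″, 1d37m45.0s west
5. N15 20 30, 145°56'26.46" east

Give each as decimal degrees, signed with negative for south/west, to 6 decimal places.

1. -49.007500, -45.187417
2. -86.359417, -100.048944
3. -3.810556, 14.205722
4. -0.076667, -1.629167
5. 15.341667, 145.940683

Point 1:
  φ: 0′ + 27″ = 0.45000′; 49 + 0.45000/60 = 49.0075000
  hemisphere S, so the sign is −
  Lon: 45 + 11/60 + 14.7/3600 = 45.1874167
  hemisphere W, so the sign is −
Point 2:
  Lat: 21′ + 33.9″ = 21.56500′; 86 + 21.56500/60 = 86.3594167
  hemisphere S, so the sign is −
  Longitude: 100° + 2/60 + 56.2/3600 = 100 + 0.033333 + 0.015611 = 100.0489444
  W → negative
Point 3:
  φ: 3 + 48/60 + 38/3600 = 3.8105556
  S ⇒ negate
  Lon: 14 + 12/60 + 20.6/3600 = 14.2057222
  E → positive
Point 4:
  Lat: 0 + 4/60 + 36/3600 = 0.0766667
  S → negative
  λ: 37′ + 45″ = 37.75000′; 1 + 37.75000/60 = 1.6291667
  W → negative
Point 5:
  Latitude: 20′ + 30″ = 20.50000′; 15 + 20.50000/60 = 15.3416667
  N ⇒ keep positive
  Longitude: 145 + 56/60 + 26.46/3600 = 145.9406833
  E ⇒ keep positive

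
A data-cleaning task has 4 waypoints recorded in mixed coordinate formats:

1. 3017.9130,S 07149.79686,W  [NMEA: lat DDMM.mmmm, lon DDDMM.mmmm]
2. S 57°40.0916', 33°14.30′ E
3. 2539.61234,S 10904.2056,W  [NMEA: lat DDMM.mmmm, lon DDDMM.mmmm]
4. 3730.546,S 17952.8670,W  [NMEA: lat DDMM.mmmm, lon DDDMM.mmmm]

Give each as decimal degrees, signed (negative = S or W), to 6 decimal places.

Point 1:
  φ: split at 2 digits → 30° and 17.913′; 30 + 17.913/60 = 30.2985500
  hemisphere S, so the sign is −
  Longitude: degrees = first 3 digits = 71, minutes = 49.79686; 71 + 49.79686/60 = 71.8299477
  hemisphere W, so the sign is −
Point 2:
  φ: 57 + 40.0916/60 = 57.6681933
  S ⇒ negate
  Longitude: 14.3′ = 0.238333°; total 33.2383333
  E → positive
Point 3:
  Latitude: split at 2 digits → 25° and 39.61234′; 25 + 39.61234/60 = 25.6602057
  hemisphere S, so the sign is −
  Longitude: split at 3 digits → 109° and 4.2056′; 109 + 4.2056/60 = 109.0700933
  W ⇒ negate
Point 4:
  φ: split at 2 digits → 37° and 30.546′; 37 + 30.546/60 = 37.5091000
  hemisphere S, so the sign is −
  Lon: split at 3 digits → 179° and 52.867′; 179 + 52.867/60 = 179.8811167
  W ⇒ negate

1. -30.298550, -71.829948
2. -57.668193, 33.238333
3. -25.660206, -109.070093
4. -37.509100, -179.881117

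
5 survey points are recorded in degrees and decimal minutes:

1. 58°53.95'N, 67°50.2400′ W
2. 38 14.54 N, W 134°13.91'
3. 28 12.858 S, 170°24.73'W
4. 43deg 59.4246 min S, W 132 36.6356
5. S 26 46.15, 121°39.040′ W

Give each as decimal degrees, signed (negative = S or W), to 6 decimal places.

1. 58.899167, -67.837333
2. 38.242333, -134.231833
3. -28.214300, -170.412167
4. -43.990410, -132.610593
5. -26.769167, -121.650667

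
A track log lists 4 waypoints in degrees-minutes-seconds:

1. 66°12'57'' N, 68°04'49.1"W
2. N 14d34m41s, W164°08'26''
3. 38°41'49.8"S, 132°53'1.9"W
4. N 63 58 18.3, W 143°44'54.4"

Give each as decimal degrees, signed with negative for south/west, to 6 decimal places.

Point 1:
  φ: 66° + 12/60 + 57/3600 = 66 + 0.200000 + 0.015833 = 66.2158333
  N → positive
  Lon: 68 + 4/60 + 49.1/3600 = 68.0803056
  hemisphere W, so the sign is −
Point 2:
  φ: 34′ + 41″ = 34.68333′; 14 + 34.68333/60 = 14.5780556
  N → positive
  Longitude: 164° + 8/60 + 26/3600 = 164 + 0.133333 + 0.007222 = 164.1405556
  W → negative
Point 3:
  φ: 38° + 41/60 + 49.8/3600 = 38 + 0.683333 + 0.013833 = 38.6971667
  S → negative
  λ: 132° + 53/60 + 1.9/3600 = 132 + 0.883333 + 0.000528 = 132.8838611
  W ⇒ negate
Point 4:
  φ: 63° + 58/60 + 18.3/3600 = 63 + 0.966667 + 0.005083 = 63.9717500
  N → positive
  λ: 44′ + 54.4″ = 44.90667′; 143 + 44.90667/60 = 143.7484444
  W → negative

1. 66.215833, -68.080306
2. 14.578056, -164.140556
3. -38.697167, -132.883861
4. 63.971750, -143.748444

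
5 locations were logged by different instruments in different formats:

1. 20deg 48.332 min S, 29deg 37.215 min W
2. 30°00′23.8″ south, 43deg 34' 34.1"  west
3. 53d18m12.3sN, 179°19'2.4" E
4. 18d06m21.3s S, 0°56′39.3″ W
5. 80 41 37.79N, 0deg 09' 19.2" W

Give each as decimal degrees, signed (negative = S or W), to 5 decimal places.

Point 1:
  φ: 48.332′ = 0.805533°; total 20.805533
  S → negative
  λ: 37.215′ = 0.620250°; total 29.620250
  W ⇒ negate
Point 2:
  Lat: 0′ + 23.8″ = 0.39667′; 30 + 0.39667/60 = 30.006611
  S ⇒ negate
  Longitude: 43° + 34/60 + 34.1/3600 = 43 + 0.566667 + 0.009472 = 43.576139
  hemisphere W, so the sign is −
Point 3:
  Lat: 53° + 18/60 + 12.3/3600 = 53 + 0.300000 + 0.003417 = 53.303417
  N → positive
  Longitude: 179° + 19/60 + 2.4/3600 = 179 + 0.316667 + 0.000667 = 179.317333
  E → positive
Point 4:
  Lat: 18° + 6/60 + 21.3/3600 = 18 + 0.100000 + 0.005917 = 18.105917
  S → negative
  Lon: 0 + 56/60 + 39.3/3600 = 0.944250
  hemisphere W, so the sign is −
Point 5:
  Lat: 41′ + 37.79″ = 41.62983′; 80 + 41.62983/60 = 80.693831
  N ⇒ keep positive
  Lon: 9′ + 19.2″ = 9.32000′; 0 + 9.32000/60 = 0.155333
  W → negative

1. -20.80553, -29.62025
2. -30.00661, -43.57614
3. 53.30342, 179.31733
4. -18.10592, -0.94425
5. 80.69383, -0.15533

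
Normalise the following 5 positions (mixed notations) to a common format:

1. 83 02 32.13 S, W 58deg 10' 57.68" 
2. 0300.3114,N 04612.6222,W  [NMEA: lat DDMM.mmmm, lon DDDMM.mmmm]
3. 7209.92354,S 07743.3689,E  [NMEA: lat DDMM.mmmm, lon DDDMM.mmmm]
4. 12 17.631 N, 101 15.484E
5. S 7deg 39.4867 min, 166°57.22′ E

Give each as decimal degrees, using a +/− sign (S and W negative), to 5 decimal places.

1. -83.04226, -58.18269
2. 3.00519, -46.21037
3. -72.16539, 77.72282
4. 12.29385, 101.25807
5. -7.65811, 166.95367

Point 1:
  Latitude: 83° + 2/60 + 32.13/3600 = 83 + 0.033333 + 0.008925 = 83.042258
  S → negative
  Lon: 10′ + 57.68″ = 10.96133′; 58 + 10.96133/60 = 58.182689
  W ⇒ negate
Point 2:
  φ: degrees = first 2 digits = 3, minutes = 0.3114; 3 + 0.3114/60 = 3.005190
  N ⇒ keep positive
  Lon: split at 3 digits → 046° and 12.6222′; 46 + 12.6222/60 = 46.210370
  W → negative
Point 3:
  Latitude: degrees = first 2 digits = 72, minutes = 9.92354; 72 + 9.92354/60 = 72.165392
  hemisphere S, so the sign is −
  Longitude: split at 3 digits → 077° and 43.3689′; 77 + 43.3689/60 = 77.722815
  E ⇒ keep positive
Point 4:
  Latitude: 17.631′ = 0.293850°; total 12.293850
  N → positive
  Longitude: 15.484′ = 0.258067°; total 101.258067
  E ⇒ keep positive
Point 5:
  Lat: 39.4867′ = 0.658112°; total 7.658112
  S ⇒ negate
  λ: 166 + 57.22/60 = 166.953667
  E → positive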